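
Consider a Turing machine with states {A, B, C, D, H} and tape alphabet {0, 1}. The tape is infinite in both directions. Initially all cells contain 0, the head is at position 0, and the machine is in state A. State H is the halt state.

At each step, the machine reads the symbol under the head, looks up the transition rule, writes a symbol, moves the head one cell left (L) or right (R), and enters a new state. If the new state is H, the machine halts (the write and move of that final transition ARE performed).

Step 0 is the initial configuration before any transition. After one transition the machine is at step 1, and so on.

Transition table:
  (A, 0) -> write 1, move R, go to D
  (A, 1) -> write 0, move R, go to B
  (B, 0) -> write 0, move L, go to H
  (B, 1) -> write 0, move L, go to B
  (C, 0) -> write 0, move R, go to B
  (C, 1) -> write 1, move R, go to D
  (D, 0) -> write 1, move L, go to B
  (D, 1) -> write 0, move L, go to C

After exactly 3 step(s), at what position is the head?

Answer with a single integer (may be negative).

Step 1: in state A at pos 0, read 0 -> (A,0)->write 1,move R,goto D. Now: state=D, head=1, tape[-1..2]=0100 (head:   ^)
Step 2: in state D at pos 1, read 0 -> (D,0)->write 1,move L,goto B. Now: state=B, head=0, tape[-1..2]=0110 (head:  ^)
Step 3: in state B at pos 0, read 1 -> (B,1)->write 0,move L,goto B. Now: state=B, head=-1, tape[-2..2]=00010 (head:  ^)

Answer: -1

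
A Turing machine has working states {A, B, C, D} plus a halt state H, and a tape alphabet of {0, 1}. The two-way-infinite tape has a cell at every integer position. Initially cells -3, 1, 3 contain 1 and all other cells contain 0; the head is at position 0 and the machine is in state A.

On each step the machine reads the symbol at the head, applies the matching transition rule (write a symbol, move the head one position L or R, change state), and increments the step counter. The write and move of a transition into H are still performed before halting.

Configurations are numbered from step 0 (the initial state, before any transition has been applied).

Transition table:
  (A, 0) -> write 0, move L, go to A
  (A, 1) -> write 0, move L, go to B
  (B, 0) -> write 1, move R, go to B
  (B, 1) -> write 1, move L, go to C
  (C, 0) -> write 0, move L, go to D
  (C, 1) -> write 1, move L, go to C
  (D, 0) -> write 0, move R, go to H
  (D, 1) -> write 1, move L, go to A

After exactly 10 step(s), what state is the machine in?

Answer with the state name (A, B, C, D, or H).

Answer: C

Derivation:
Step 1: in state A at pos 0, read 0 -> (A,0)->write 0,move L,goto A. Now: state=A, head=-1, tape[-4..4]=010001010 (head:    ^)
Step 2: in state A at pos -1, read 0 -> (A,0)->write 0,move L,goto A. Now: state=A, head=-2, tape[-4..4]=010001010 (head:   ^)
Step 3: in state A at pos -2, read 0 -> (A,0)->write 0,move L,goto A. Now: state=A, head=-3, tape[-4..4]=010001010 (head:  ^)
Step 4: in state A at pos -3, read 1 -> (A,1)->write 0,move L,goto B. Now: state=B, head=-4, tape[-5..4]=0000001010 (head:  ^)
Step 5: in state B at pos -4, read 0 -> (B,0)->write 1,move R,goto B. Now: state=B, head=-3, tape[-5..4]=0100001010 (head:   ^)
Step 6: in state B at pos -3, read 0 -> (B,0)->write 1,move R,goto B. Now: state=B, head=-2, tape[-5..4]=0110001010 (head:    ^)
Step 7: in state B at pos -2, read 0 -> (B,0)->write 1,move R,goto B. Now: state=B, head=-1, tape[-5..4]=0111001010 (head:     ^)
Step 8: in state B at pos -1, read 0 -> (B,0)->write 1,move R,goto B. Now: state=B, head=0, tape[-5..4]=0111101010 (head:      ^)
Step 9: in state B at pos 0, read 0 -> (B,0)->write 1,move R,goto B. Now: state=B, head=1, tape[-5..4]=0111111010 (head:       ^)
Step 10: in state B at pos 1, read 1 -> (B,1)->write 1,move L,goto C. Now: state=C, head=0, tape[-5..4]=0111111010 (head:      ^)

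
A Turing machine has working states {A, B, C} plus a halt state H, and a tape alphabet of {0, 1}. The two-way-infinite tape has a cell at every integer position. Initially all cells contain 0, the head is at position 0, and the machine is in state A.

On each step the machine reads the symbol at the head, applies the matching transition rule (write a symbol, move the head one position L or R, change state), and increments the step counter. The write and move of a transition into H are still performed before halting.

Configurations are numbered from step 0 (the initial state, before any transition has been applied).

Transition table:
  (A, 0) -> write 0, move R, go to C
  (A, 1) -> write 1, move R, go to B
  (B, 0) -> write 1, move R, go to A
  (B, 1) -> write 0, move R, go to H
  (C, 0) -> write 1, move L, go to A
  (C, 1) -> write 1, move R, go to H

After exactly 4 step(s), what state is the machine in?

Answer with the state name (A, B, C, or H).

Step 1: in state A at pos 0, read 0 -> (A,0)->write 0,move R,goto C. Now: state=C, head=1, tape[-1..2]=0000 (head:   ^)
Step 2: in state C at pos 1, read 0 -> (C,0)->write 1,move L,goto A. Now: state=A, head=0, tape[-1..2]=0010 (head:  ^)
Step 3: in state A at pos 0, read 0 -> (A,0)->write 0,move R,goto C. Now: state=C, head=1, tape[-1..2]=0010 (head:   ^)
Step 4: in state C at pos 1, read 1 -> (C,1)->write 1,move R,goto H. Now: state=H, head=2, tape[-1..3]=00100 (head:    ^)

Answer: H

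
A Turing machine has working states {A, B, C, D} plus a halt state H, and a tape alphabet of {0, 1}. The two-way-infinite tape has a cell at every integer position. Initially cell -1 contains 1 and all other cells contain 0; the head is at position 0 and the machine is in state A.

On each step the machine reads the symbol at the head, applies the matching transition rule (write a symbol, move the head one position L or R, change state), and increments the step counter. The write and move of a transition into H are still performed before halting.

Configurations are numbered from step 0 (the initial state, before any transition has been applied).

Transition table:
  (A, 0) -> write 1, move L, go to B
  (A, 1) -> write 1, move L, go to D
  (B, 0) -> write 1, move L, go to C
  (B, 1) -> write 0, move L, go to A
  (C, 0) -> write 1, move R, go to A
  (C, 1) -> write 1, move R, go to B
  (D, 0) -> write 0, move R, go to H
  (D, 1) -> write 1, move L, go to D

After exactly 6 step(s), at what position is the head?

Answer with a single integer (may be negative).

Answer: -4

Derivation:
Step 1: in state A at pos 0, read 0 -> (A,0)->write 1,move L,goto B. Now: state=B, head=-1, tape[-2..1]=0110 (head:  ^)
Step 2: in state B at pos -1, read 1 -> (B,1)->write 0,move L,goto A. Now: state=A, head=-2, tape[-3..1]=00010 (head:  ^)
Step 3: in state A at pos -2, read 0 -> (A,0)->write 1,move L,goto B. Now: state=B, head=-3, tape[-4..1]=001010 (head:  ^)
Step 4: in state B at pos -3, read 0 -> (B,0)->write 1,move L,goto C. Now: state=C, head=-4, tape[-5..1]=0011010 (head:  ^)
Step 5: in state C at pos -4, read 0 -> (C,0)->write 1,move R,goto A. Now: state=A, head=-3, tape[-5..1]=0111010 (head:   ^)
Step 6: in state A at pos -3, read 1 -> (A,1)->write 1,move L,goto D. Now: state=D, head=-4, tape[-5..1]=0111010 (head:  ^)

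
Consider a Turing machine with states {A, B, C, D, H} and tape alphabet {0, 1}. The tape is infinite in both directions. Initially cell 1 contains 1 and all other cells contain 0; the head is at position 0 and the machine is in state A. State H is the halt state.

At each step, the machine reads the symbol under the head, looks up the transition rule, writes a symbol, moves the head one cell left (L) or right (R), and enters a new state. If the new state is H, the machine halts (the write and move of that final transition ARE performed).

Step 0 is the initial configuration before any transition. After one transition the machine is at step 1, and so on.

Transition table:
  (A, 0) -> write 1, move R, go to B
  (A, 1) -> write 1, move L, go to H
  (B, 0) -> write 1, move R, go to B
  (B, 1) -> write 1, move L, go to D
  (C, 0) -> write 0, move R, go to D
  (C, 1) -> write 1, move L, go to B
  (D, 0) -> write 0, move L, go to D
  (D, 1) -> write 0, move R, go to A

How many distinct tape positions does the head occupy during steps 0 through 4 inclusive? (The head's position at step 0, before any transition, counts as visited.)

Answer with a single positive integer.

Step 1: in state A at pos 0, read 0 -> (A,0)->write 1,move R,goto B. Now: state=B, head=1, tape[-1..2]=0110 (head:   ^)
Step 2: in state B at pos 1, read 1 -> (B,1)->write 1,move L,goto D. Now: state=D, head=0, tape[-1..2]=0110 (head:  ^)
Step 3: in state D at pos 0, read 1 -> (D,1)->write 0,move R,goto A. Now: state=A, head=1, tape[-1..2]=0010 (head:   ^)
Step 4: in state A at pos 1, read 1 -> (A,1)->write 1,move L,goto H. Now: state=H, head=0, tape[-1..2]=0010 (head:  ^)
Head positions at steps 0..4: starting at 0, distinct positions visited = {0, 1} -> 2 position(s)

Answer: 2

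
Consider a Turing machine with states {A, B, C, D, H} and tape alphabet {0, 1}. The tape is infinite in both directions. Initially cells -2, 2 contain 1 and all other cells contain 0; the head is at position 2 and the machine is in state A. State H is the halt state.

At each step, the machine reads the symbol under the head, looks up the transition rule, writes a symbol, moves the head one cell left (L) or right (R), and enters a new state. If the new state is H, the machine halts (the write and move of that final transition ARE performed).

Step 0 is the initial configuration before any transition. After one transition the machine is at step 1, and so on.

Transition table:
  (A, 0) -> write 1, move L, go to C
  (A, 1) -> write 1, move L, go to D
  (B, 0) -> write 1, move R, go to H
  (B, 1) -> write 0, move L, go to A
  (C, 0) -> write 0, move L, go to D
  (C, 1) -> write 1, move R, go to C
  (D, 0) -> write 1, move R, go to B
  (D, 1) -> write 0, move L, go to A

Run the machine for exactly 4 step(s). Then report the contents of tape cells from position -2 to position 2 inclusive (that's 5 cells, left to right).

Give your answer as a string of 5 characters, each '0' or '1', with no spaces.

Answer: 10010

Derivation:
Step 1: in state A at pos 2, read 1 -> (A,1)->write 1,move L,goto D. Now: state=D, head=1, tape[-3..3]=0100010 (head:     ^)
Step 2: in state D at pos 1, read 0 -> (D,0)->write 1,move R,goto B. Now: state=B, head=2, tape[-3..3]=0100110 (head:      ^)
Step 3: in state B at pos 2, read 1 -> (B,1)->write 0,move L,goto A. Now: state=A, head=1, tape[-3..3]=0100100 (head:     ^)
Step 4: in state A at pos 1, read 1 -> (A,1)->write 1,move L,goto D. Now: state=D, head=0, tape[-3..3]=0100100 (head:    ^)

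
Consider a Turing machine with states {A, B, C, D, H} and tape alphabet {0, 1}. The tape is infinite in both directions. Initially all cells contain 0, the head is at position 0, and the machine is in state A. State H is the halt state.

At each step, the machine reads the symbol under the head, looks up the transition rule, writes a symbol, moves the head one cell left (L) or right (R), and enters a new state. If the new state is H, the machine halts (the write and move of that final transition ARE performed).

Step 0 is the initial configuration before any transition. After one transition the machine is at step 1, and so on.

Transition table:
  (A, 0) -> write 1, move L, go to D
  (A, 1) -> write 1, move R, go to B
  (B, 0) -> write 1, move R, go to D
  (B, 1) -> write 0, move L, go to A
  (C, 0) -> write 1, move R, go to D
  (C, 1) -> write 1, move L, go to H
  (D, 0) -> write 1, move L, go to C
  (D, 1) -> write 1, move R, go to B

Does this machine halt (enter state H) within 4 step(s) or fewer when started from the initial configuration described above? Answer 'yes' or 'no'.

Step 1: in state A at pos 0, read 0 -> (A,0)->write 1,move L,goto D. Now: state=D, head=-1, tape[-2..1]=0010 (head:  ^)
Step 2: in state D at pos -1, read 0 -> (D,0)->write 1,move L,goto C. Now: state=C, head=-2, tape[-3..1]=00110 (head:  ^)
Step 3: in state C at pos -2, read 0 -> (C,0)->write 1,move R,goto D. Now: state=D, head=-1, tape[-3..1]=01110 (head:   ^)
Step 4: in state D at pos -1, read 1 -> (D,1)->write 1,move R,goto B. Now: state=B, head=0, tape[-3..1]=01110 (head:    ^)
After 4 step(s): state = B (not H) -> not halted within 4 -> no

Answer: no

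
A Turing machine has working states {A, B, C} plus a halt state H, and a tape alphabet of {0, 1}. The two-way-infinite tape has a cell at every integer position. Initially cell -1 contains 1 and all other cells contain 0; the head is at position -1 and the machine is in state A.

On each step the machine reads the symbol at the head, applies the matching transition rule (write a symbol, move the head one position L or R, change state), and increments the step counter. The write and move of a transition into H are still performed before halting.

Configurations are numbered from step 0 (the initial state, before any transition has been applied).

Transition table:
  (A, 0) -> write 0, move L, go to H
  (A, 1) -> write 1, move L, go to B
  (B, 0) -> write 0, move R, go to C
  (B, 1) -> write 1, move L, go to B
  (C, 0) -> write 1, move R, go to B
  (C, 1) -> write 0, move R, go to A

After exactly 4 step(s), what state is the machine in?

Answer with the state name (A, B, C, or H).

Step 1: in state A at pos -1, read 1 -> (A,1)->write 1,move L,goto B. Now: state=B, head=-2, tape[-3..0]=0010 (head:  ^)
Step 2: in state B at pos -2, read 0 -> (B,0)->write 0,move R,goto C. Now: state=C, head=-1, tape[-3..0]=0010 (head:   ^)
Step 3: in state C at pos -1, read 1 -> (C,1)->write 0,move R,goto A. Now: state=A, head=0, tape[-3..1]=00000 (head:    ^)
Step 4: in state A at pos 0, read 0 -> (A,0)->write 0,move L,goto H. Now: state=H, head=-1, tape[-3..1]=00000 (head:   ^)

Answer: H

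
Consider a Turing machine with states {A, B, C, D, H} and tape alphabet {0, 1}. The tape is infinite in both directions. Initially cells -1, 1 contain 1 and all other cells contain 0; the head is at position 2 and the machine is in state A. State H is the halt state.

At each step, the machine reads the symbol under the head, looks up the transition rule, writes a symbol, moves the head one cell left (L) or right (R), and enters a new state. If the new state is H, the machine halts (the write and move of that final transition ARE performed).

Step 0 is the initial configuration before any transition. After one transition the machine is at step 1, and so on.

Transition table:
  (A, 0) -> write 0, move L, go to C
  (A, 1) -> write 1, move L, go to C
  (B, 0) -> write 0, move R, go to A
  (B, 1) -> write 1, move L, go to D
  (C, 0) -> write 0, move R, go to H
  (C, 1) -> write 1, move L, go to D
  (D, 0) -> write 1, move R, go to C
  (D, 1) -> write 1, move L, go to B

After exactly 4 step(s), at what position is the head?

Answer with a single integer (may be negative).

Answer: 0

Derivation:
Step 1: in state A at pos 2, read 0 -> (A,0)->write 0,move L,goto C. Now: state=C, head=1, tape[-2..3]=010100 (head:    ^)
Step 2: in state C at pos 1, read 1 -> (C,1)->write 1,move L,goto D. Now: state=D, head=0, tape[-2..3]=010100 (head:   ^)
Step 3: in state D at pos 0, read 0 -> (D,0)->write 1,move R,goto C. Now: state=C, head=1, tape[-2..3]=011100 (head:    ^)
Step 4: in state C at pos 1, read 1 -> (C,1)->write 1,move L,goto D. Now: state=D, head=0, tape[-2..3]=011100 (head:   ^)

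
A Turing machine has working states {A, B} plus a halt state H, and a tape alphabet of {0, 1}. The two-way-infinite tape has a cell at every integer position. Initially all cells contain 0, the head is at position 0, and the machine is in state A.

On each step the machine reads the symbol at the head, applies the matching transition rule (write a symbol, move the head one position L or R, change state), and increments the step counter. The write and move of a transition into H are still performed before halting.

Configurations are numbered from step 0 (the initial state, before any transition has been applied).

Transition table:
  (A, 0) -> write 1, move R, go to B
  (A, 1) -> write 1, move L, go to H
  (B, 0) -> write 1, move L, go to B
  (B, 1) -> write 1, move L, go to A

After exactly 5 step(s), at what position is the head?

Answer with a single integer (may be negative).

Answer: -1

Derivation:
Step 1: in state A at pos 0, read 0 -> (A,0)->write 1,move R,goto B. Now: state=B, head=1, tape[-1..2]=0100 (head:   ^)
Step 2: in state B at pos 1, read 0 -> (B,0)->write 1,move L,goto B. Now: state=B, head=0, tape[-1..2]=0110 (head:  ^)
Step 3: in state B at pos 0, read 1 -> (B,1)->write 1,move L,goto A. Now: state=A, head=-1, tape[-2..2]=00110 (head:  ^)
Step 4: in state A at pos -1, read 0 -> (A,0)->write 1,move R,goto B. Now: state=B, head=0, tape[-2..2]=01110 (head:   ^)
Step 5: in state B at pos 0, read 1 -> (B,1)->write 1,move L,goto A. Now: state=A, head=-1, tape[-2..2]=01110 (head:  ^)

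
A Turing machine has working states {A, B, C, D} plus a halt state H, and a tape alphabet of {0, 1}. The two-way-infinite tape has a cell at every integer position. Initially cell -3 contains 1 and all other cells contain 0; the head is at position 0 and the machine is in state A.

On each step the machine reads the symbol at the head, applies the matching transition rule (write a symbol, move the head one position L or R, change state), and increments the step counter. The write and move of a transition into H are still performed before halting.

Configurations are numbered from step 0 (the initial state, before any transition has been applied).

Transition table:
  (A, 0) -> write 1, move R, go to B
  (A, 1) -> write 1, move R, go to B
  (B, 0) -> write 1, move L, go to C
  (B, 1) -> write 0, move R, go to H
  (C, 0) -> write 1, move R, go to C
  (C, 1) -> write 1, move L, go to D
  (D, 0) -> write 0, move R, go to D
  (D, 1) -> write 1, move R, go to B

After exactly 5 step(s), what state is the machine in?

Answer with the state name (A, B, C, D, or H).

Step 1: in state A at pos 0, read 0 -> (A,0)->write 1,move R,goto B. Now: state=B, head=1, tape[-4..2]=0100100 (head:      ^)
Step 2: in state B at pos 1, read 0 -> (B,0)->write 1,move L,goto C. Now: state=C, head=0, tape[-4..2]=0100110 (head:     ^)
Step 3: in state C at pos 0, read 1 -> (C,1)->write 1,move L,goto D. Now: state=D, head=-1, tape[-4..2]=0100110 (head:    ^)
Step 4: in state D at pos -1, read 0 -> (D,0)->write 0,move R,goto D. Now: state=D, head=0, tape[-4..2]=0100110 (head:     ^)
Step 5: in state D at pos 0, read 1 -> (D,1)->write 1,move R,goto B. Now: state=B, head=1, tape[-4..2]=0100110 (head:      ^)

Answer: B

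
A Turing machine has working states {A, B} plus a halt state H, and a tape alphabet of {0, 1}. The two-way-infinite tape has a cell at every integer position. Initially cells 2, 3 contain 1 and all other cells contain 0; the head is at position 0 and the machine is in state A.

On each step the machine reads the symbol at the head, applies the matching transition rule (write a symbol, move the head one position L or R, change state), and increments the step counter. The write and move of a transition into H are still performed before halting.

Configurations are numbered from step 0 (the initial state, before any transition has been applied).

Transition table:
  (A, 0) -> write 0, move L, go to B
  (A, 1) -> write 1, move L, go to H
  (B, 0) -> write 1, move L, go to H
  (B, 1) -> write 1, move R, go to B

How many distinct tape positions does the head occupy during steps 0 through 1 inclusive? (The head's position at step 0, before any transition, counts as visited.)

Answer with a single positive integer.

Answer: 2

Derivation:
Step 1: in state A at pos 0, read 0 -> (A,0)->write 0,move L,goto B. Now: state=B, head=-1, tape[-2..4]=0000110 (head:  ^)
Head positions at steps 0..1: starting at 0, distinct positions visited = {-1, 0} -> 2 position(s)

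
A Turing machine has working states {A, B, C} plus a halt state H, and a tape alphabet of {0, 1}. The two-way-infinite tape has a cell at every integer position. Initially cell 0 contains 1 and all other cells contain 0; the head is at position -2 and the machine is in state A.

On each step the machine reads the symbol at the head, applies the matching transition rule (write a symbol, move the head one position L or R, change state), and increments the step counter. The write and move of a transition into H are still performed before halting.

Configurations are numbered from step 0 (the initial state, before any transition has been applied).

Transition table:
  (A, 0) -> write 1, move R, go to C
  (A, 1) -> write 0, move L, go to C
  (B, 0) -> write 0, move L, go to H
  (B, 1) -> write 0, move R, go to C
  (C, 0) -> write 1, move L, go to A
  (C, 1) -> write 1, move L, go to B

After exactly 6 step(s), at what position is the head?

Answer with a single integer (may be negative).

Step 1: in state A at pos -2, read 0 -> (A,0)->write 1,move R,goto C. Now: state=C, head=-1, tape[-3..1]=01010 (head:   ^)
Step 2: in state C at pos -1, read 0 -> (C,0)->write 1,move L,goto A. Now: state=A, head=-2, tape[-3..1]=01110 (head:  ^)
Step 3: in state A at pos -2, read 1 -> (A,1)->write 0,move L,goto C. Now: state=C, head=-3, tape[-4..1]=000110 (head:  ^)
Step 4: in state C at pos -3, read 0 -> (C,0)->write 1,move L,goto A. Now: state=A, head=-4, tape[-5..1]=0010110 (head:  ^)
Step 5: in state A at pos -4, read 0 -> (A,0)->write 1,move R,goto C. Now: state=C, head=-3, tape[-5..1]=0110110 (head:   ^)
Step 6: in state C at pos -3, read 1 -> (C,1)->write 1,move L,goto B. Now: state=B, head=-4, tape[-5..1]=0110110 (head:  ^)

Answer: -4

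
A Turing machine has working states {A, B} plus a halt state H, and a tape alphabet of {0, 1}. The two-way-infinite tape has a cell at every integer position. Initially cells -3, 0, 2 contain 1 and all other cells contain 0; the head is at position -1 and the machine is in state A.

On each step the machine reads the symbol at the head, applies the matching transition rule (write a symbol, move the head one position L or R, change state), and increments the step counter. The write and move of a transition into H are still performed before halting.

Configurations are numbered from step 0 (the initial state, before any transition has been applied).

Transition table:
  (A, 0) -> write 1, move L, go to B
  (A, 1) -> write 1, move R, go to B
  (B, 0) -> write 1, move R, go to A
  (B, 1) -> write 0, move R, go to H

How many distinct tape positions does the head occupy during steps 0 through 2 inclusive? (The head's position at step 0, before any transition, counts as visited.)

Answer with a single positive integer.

Step 1: in state A at pos -1, read 0 -> (A,0)->write 1,move L,goto B. Now: state=B, head=-2, tape[-4..3]=01011010 (head:   ^)
Step 2: in state B at pos -2, read 0 -> (B,0)->write 1,move R,goto A. Now: state=A, head=-1, tape[-4..3]=01111010 (head:    ^)
Head positions at steps 0..2: starting at -1, distinct positions visited = {-2, -1} -> 2 position(s)

Answer: 2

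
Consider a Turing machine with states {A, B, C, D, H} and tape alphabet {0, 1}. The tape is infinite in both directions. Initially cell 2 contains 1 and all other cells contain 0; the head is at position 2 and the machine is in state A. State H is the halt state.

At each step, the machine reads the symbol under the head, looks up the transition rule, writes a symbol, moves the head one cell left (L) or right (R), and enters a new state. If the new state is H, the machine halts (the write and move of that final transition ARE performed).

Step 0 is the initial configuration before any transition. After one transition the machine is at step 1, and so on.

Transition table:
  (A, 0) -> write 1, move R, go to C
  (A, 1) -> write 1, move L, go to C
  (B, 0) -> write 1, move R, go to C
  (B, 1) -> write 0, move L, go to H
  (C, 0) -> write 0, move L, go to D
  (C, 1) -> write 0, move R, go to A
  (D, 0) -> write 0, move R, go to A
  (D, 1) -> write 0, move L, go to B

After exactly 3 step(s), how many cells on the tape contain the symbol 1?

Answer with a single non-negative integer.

Step 1: in state A at pos 2, read 1 -> (A,1)->write 1,move L,goto C. Now: state=C, head=1, tape[0..3]=0010 (head:  ^)
Step 2: in state C at pos 1, read 0 -> (C,0)->write 0,move L,goto D. Now: state=D, head=0, tape[-1..3]=00010 (head:  ^)
Step 3: in state D at pos 0, read 0 -> (D,0)->write 0,move R,goto A. Now: state=A, head=1, tape[-1..3]=00010 (head:   ^)
Cells containing 1 after step 3: {2} -> 1 cell(s)

Answer: 1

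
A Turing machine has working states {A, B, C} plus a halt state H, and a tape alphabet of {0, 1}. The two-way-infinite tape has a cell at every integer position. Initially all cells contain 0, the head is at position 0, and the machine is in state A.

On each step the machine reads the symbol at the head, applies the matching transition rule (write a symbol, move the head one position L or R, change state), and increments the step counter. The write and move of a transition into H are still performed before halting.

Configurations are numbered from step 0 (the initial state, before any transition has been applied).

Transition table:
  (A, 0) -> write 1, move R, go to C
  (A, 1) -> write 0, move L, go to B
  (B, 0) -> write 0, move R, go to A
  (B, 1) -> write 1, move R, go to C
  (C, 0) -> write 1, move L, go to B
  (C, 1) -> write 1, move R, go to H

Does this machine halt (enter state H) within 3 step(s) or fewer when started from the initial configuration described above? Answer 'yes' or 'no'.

Answer: no

Derivation:
Step 1: in state A at pos 0, read 0 -> (A,0)->write 1,move R,goto C. Now: state=C, head=1, tape[-1..2]=0100 (head:   ^)
Step 2: in state C at pos 1, read 0 -> (C,0)->write 1,move L,goto B. Now: state=B, head=0, tape[-1..2]=0110 (head:  ^)
Step 3: in state B at pos 0, read 1 -> (B,1)->write 1,move R,goto C. Now: state=C, head=1, tape[-1..2]=0110 (head:   ^)
After 3 step(s): state = C (not H) -> not halted within 3 -> no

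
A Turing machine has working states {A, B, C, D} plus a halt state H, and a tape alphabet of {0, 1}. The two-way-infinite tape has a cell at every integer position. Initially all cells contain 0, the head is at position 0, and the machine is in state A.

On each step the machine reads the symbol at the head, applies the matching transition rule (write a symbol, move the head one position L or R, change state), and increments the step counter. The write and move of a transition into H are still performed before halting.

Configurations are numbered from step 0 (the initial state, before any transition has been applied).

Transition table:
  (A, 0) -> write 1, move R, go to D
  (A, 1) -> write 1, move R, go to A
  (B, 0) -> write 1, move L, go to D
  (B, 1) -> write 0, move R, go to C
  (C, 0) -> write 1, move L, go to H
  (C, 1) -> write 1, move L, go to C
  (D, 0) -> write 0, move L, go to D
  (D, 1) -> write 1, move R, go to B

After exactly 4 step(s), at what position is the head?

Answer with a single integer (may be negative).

Answer: 0

Derivation:
Step 1: in state A at pos 0, read 0 -> (A,0)->write 1,move R,goto D. Now: state=D, head=1, tape[-1..2]=0100 (head:   ^)
Step 2: in state D at pos 1, read 0 -> (D,0)->write 0,move L,goto D. Now: state=D, head=0, tape[-1..2]=0100 (head:  ^)
Step 3: in state D at pos 0, read 1 -> (D,1)->write 1,move R,goto B. Now: state=B, head=1, tape[-1..2]=0100 (head:   ^)
Step 4: in state B at pos 1, read 0 -> (B,0)->write 1,move L,goto D. Now: state=D, head=0, tape[-1..2]=0110 (head:  ^)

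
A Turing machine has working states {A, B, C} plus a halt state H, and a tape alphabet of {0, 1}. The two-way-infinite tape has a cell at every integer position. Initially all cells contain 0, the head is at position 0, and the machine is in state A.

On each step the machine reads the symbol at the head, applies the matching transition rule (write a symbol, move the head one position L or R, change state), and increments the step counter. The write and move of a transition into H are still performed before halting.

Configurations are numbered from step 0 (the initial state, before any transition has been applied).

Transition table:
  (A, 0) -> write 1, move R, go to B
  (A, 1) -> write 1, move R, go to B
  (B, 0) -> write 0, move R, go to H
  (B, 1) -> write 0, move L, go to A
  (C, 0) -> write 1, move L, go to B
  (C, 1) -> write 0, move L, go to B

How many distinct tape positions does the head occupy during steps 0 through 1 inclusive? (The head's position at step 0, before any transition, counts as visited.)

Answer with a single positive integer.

Step 1: in state A at pos 0, read 0 -> (A,0)->write 1,move R,goto B. Now: state=B, head=1, tape[-1..2]=0100 (head:   ^)
Head positions at steps 0..1: starting at 0, distinct positions visited = {0, 1} -> 2 position(s)

Answer: 2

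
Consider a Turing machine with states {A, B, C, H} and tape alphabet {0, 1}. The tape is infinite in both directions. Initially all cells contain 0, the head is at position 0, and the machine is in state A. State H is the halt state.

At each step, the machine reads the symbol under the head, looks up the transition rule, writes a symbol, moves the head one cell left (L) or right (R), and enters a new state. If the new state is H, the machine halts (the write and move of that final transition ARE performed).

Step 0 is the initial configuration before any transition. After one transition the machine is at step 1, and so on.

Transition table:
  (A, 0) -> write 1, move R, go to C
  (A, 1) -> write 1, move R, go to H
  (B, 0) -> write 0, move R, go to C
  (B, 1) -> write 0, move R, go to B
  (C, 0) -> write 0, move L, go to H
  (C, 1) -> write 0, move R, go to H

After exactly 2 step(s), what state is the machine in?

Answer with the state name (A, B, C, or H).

Answer: H

Derivation:
Step 1: in state A at pos 0, read 0 -> (A,0)->write 1,move R,goto C. Now: state=C, head=1, tape[-1..2]=0100 (head:   ^)
Step 2: in state C at pos 1, read 0 -> (C,0)->write 0,move L,goto H. Now: state=H, head=0, tape[-1..2]=0100 (head:  ^)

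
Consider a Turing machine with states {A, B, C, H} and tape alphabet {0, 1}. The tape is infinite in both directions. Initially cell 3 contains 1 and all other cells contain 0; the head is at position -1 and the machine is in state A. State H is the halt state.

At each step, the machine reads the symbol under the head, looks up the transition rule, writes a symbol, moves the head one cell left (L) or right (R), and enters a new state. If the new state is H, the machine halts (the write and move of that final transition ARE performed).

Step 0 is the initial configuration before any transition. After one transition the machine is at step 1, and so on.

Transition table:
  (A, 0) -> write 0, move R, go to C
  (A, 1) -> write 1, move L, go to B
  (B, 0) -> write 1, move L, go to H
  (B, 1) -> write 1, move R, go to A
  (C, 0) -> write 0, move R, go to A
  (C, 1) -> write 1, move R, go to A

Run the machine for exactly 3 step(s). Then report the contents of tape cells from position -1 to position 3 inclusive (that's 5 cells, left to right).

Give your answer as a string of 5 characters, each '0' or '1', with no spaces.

Step 1: in state A at pos -1, read 0 -> (A,0)->write 0,move R,goto C. Now: state=C, head=0, tape[-2..4]=0000010 (head:   ^)
Step 2: in state C at pos 0, read 0 -> (C,0)->write 0,move R,goto A. Now: state=A, head=1, tape[-2..4]=0000010 (head:    ^)
Step 3: in state A at pos 1, read 0 -> (A,0)->write 0,move R,goto C. Now: state=C, head=2, tape[-2..4]=0000010 (head:     ^)

Answer: 00001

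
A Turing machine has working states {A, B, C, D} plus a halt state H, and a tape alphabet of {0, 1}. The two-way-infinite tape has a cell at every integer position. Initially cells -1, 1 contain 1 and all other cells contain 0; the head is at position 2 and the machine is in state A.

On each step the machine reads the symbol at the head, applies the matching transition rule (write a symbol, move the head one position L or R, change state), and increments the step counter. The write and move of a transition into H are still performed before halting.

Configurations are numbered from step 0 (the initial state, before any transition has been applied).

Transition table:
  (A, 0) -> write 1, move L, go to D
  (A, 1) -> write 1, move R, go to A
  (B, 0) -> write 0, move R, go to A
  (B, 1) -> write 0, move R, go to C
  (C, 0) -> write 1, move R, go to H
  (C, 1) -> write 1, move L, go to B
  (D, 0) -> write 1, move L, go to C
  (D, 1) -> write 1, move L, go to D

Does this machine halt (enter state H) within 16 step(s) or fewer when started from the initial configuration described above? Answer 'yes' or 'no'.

Step 1: in state A at pos 2, read 0 -> (A,0)->write 1,move L,goto D. Now: state=D, head=1, tape[-2..3]=010110 (head:    ^)
Step 2: in state D at pos 1, read 1 -> (D,1)->write 1,move L,goto D. Now: state=D, head=0, tape[-2..3]=010110 (head:   ^)
Step 3: in state D at pos 0, read 0 -> (D,0)->write 1,move L,goto C. Now: state=C, head=-1, tape[-2..3]=011110 (head:  ^)
Step 4: in state C at pos -1, read 1 -> (C,1)->write 1,move L,goto B. Now: state=B, head=-2, tape[-3..3]=0011110 (head:  ^)
Step 5: in state B at pos -2, read 0 -> (B,0)->write 0,move R,goto A. Now: state=A, head=-1, tape[-3..3]=0011110 (head:   ^)
Step 6: in state A at pos -1, read 1 -> (A,1)->write 1,move R,goto A. Now: state=A, head=0, tape[-3..3]=0011110 (head:    ^)
Step 7: in state A at pos 0, read 1 -> (A,1)->write 1,move R,goto A. Now: state=A, head=1, tape[-3..3]=0011110 (head:     ^)
Step 8: in state A at pos 1, read 1 -> (A,1)->write 1,move R,goto A. Now: state=A, head=2, tape[-3..3]=0011110 (head:      ^)
Step 9: in state A at pos 2, read 1 -> (A,1)->write 1,move R,goto A. Now: state=A, head=3, tape[-3..4]=00111100 (head:       ^)
Step 10: in state A at pos 3, read 0 -> (A,0)->write 1,move L,goto D. Now: state=D, head=2, tape[-3..4]=00111110 (head:      ^)
Step 11: in state D at pos 2, read 1 -> (D,1)->write 1,move L,goto D. Now: state=D, head=1, tape[-3..4]=00111110 (head:     ^)
Step 12: in state D at pos 1, read 1 -> (D,1)->write 1,move L,goto D. Now: state=D, head=0, tape[-3..4]=00111110 (head:    ^)
Step 13: in state D at pos 0, read 1 -> (D,1)->write 1,move L,goto D. Now: state=D, head=-1, tape[-3..4]=00111110 (head:   ^)
Step 14: in state D at pos -1, read 1 -> (D,1)->write 1,move L,goto D. Now: state=D, head=-2, tape[-3..4]=00111110 (head:  ^)
Step 15: in state D at pos -2, read 0 -> (D,0)->write 1,move L,goto C. Now: state=C, head=-3, tape[-4..4]=001111110 (head:  ^)
Step 16: in state C at pos -3, read 0 -> (C,0)->write 1,move R,goto H. Now: state=H, head=-2, tape[-4..4]=011111110 (head:   ^)
State H reached at step 16; 16 <= 16 -> yes

Answer: yes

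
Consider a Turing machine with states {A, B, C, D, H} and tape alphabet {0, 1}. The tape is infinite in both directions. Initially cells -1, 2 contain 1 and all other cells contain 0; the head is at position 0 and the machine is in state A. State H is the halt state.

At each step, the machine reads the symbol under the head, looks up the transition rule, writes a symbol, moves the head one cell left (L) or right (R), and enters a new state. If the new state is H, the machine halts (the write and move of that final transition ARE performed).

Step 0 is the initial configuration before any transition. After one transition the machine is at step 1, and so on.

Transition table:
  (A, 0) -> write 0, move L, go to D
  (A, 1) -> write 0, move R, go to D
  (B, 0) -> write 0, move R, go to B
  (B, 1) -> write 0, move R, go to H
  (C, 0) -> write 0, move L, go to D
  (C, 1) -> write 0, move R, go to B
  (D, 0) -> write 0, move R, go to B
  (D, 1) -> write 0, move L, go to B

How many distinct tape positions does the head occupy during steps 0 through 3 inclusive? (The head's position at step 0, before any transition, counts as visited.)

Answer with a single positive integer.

Step 1: in state A at pos 0, read 0 -> (A,0)->write 0,move L,goto D. Now: state=D, head=-1, tape[-2..3]=010010 (head:  ^)
Step 2: in state D at pos -1, read 1 -> (D,1)->write 0,move L,goto B. Now: state=B, head=-2, tape[-3..3]=0000010 (head:  ^)
Step 3: in state B at pos -2, read 0 -> (B,0)->write 0,move R,goto B. Now: state=B, head=-1, tape[-3..3]=0000010 (head:   ^)
Head positions at steps 0..3: starting at 0, distinct positions visited = {-2, -1, 0} -> 3 position(s)

Answer: 3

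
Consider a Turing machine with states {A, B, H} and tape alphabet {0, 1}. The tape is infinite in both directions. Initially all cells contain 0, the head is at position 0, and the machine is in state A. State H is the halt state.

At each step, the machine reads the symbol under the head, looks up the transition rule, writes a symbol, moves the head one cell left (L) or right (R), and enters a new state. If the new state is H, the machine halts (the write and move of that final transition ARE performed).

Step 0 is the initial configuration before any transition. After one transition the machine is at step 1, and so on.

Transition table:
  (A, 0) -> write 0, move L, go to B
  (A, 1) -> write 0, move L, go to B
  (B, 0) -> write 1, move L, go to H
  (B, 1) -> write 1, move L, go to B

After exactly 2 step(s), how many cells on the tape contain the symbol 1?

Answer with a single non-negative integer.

Answer: 1

Derivation:
Step 1: in state A at pos 0, read 0 -> (A,0)->write 0,move L,goto B. Now: state=B, head=-1, tape[-2..1]=0000 (head:  ^)
Step 2: in state B at pos -1, read 0 -> (B,0)->write 1,move L,goto H. Now: state=H, head=-2, tape[-3..1]=00100 (head:  ^)
Cells containing 1 after step 2: {-1} -> 1 cell(s)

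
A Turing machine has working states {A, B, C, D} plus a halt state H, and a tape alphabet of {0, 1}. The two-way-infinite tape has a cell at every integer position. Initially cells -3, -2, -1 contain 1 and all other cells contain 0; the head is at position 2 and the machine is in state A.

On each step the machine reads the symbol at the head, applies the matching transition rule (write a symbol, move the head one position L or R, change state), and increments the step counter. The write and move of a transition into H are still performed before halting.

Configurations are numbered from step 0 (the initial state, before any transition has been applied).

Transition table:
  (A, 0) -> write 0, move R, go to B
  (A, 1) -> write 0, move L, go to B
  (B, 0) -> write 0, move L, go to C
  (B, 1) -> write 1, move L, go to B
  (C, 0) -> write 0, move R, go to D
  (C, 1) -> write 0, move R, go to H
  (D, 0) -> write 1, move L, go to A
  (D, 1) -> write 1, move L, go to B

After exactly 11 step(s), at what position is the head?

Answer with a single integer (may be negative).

Answer: 1

Derivation:
Step 1: in state A at pos 2, read 0 -> (A,0)->write 0,move R,goto B. Now: state=B, head=3, tape[-4..4]=011100000 (head:        ^)
Step 2: in state B at pos 3, read 0 -> (B,0)->write 0,move L,goto C. Now: state=C, head=2, tape[-4..4]=011100000 (head:       ^)
Step 3: in state C at pos 2, read 0 -> (C,0)->write 0,move R,goto D. Now: state=D, head=3, tape[-4..4]=011100000 (head:        ^)
Step 4: in state D at pos 3, read 0 -> (D,0)->write 1,move L,goto A. Now: state=A, head=2, tape[-4..4]=011100010 (head:       ^)
Step 5: in state A at pos 2, read 0 -> (A,0)->write 0,move R,goto B. Now: state=B, head=3, tape[-4..4]=011100010 (head:        ^)
Step 6: in state B at pos 3, read 1 -> (B,1)->write 1,move L,goto B. Now: state=B, head=2, tape[-4..4]=011100010 (head:       ^)
Step 7: in state B at pos 2, read 0 -> (B,0)->write 0,move L,goto C. Now: state=C, head=1, tape[-4..4]=011100010 (head:      ^)
Step 8: in state C at pos 1, read 0 -> (C,0)->write 0,move R,goto D. Now: state=D, head=2, tape[-4..4]=011100010 (head:       ^)
Step 9: in state D at pos 2, read 0 -> (D,0)->write 1,move L,goto A. Now: state=A, head=1, tape[-4..4]=011100110 (head:      ^)
Step 10: in state A at pos 1, read 0 -> (A,0)->write 0,move R,goto B. Now: state=B, head=2, tape[-4..4]=011100110 (head:       ^)
Step 11: in state B at pos 2, read 1 -> (B,1)->write 1,move L,goto B. Now: state=B, head=1, tape[-4..4]=011100110 (head:      ^)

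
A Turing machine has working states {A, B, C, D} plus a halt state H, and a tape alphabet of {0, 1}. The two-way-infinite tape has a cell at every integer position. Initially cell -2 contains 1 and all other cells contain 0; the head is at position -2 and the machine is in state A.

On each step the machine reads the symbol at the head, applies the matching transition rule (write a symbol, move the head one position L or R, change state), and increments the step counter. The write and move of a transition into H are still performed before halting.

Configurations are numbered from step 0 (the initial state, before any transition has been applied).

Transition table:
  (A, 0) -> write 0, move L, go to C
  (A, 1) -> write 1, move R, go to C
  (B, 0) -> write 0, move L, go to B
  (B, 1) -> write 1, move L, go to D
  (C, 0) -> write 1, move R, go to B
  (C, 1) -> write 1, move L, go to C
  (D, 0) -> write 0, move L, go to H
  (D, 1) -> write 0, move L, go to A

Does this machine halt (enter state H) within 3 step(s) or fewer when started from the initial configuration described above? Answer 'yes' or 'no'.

Answer: no

Derivation:
Step 1: in state A at pos -2, read 1 -> (A,1)->write 1,move R,goto C. Now: state=C, head=-1, tape[-3..0]=0100 (head:   ^)
Step 2: in state C at pos -1, read 0 -> (C,0)->write 1,move R,goto B. Now: state=B, head=0, tape[-3..1]=01100 (head:    ^)
Step 3: in state B at pos 0, read 0 -> (B,0)->write 0,move L,goto B. Now: state=B, head=-1, tape[-3..1]=01100 (head:   ^)
After 3 step(s): state = B (not H) -> not halted within 3 -> no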